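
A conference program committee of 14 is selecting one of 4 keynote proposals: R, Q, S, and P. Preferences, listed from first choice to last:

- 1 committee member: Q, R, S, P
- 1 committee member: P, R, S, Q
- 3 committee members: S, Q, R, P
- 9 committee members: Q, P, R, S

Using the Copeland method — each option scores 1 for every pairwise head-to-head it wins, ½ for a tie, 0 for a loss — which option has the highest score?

R: beats S; loses to Q and P → score 1.
Q: beats R, S, and P → score 3.
S: loses to R, Q, and P → score 0.
P: beats R and S; loses to Q → score 2.
Q has the best pairwise record.

Q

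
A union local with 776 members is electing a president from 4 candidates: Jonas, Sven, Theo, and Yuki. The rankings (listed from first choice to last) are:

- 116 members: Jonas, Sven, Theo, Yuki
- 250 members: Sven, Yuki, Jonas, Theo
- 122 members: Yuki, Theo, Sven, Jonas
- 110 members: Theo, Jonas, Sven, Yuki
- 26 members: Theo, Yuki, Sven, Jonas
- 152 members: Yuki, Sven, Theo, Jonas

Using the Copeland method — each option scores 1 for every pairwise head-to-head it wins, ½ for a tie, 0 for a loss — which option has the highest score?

Jonas: loses to Sven, Theo, and Yuki → score 0.
Sven: beats Jonas, Theo, and Yuki → score 3.
Theo: beats Jonas; loses to Sven and Yuki → score 1.
Yuki: beats Jonas and Theo; loses to Sven → score 2.
Sven has the best pairwise record.

Sven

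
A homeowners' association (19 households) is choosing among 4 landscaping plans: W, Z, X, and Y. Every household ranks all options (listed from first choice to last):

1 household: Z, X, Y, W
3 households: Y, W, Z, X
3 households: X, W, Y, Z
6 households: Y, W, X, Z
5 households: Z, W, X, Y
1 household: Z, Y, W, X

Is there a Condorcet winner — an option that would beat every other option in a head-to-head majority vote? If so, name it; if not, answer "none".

Y

Y vs W: 11–8 for Y.
Y vs Z: 12–7 for Y.
Y vs X: 10–9 for Y.
Y beats every other option head-to-head.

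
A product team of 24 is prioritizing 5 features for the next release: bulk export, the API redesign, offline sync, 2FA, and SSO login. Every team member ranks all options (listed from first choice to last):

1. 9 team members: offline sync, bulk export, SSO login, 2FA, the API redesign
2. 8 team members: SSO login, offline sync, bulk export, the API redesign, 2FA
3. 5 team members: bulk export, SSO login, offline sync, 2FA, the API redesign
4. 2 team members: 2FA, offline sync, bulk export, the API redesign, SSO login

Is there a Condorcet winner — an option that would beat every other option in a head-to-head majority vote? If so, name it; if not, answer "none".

Checking pairwise contests:
offline sync beats bulk export 19–5.
bulk export beats the API redesign 24–0.
SSO login beats offline sync 13–11.
bulk export beats 2FA 22–2.
bulk export beats SSO login 16–8.
Every option loses at least one head-to-head, so there is no Condorcet winner.

none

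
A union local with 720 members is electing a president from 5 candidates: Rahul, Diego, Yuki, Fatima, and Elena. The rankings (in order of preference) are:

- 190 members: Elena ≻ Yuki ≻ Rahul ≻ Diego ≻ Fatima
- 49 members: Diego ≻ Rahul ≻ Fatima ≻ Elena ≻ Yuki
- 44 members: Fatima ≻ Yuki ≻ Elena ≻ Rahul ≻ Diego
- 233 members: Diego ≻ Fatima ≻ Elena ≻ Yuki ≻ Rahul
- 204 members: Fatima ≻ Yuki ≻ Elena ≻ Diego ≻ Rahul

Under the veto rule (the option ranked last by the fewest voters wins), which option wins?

Last-place votes: Rahul 437, Diego 44, Yuki 49, Fatima 190, Elena 0.
Elena is ranked last by the fewest voters, so Elena wins.

Elena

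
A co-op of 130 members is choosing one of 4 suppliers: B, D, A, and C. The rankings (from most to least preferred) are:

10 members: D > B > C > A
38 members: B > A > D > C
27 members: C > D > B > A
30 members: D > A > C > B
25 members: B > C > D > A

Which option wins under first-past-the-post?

First-place votes: B 63, D 40, A 0, C 27.
B has the most first-place votes.

B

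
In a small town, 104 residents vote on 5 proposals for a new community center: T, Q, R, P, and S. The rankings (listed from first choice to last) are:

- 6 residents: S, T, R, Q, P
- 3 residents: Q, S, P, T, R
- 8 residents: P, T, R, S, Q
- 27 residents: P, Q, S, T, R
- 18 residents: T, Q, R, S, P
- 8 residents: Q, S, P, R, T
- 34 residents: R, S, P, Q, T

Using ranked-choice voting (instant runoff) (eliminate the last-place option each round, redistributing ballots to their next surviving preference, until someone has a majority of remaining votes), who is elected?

Round 1: T 18, Q 11, R 34, P 35, S 6. Eliminate S.
Round 2: T 24, Q 11, R 34, P 35. Eliminate Q.
Round 3: T 24, R 34, P 46. Eliminate T.
Round 4: R 58, P 46. R has a majority.

R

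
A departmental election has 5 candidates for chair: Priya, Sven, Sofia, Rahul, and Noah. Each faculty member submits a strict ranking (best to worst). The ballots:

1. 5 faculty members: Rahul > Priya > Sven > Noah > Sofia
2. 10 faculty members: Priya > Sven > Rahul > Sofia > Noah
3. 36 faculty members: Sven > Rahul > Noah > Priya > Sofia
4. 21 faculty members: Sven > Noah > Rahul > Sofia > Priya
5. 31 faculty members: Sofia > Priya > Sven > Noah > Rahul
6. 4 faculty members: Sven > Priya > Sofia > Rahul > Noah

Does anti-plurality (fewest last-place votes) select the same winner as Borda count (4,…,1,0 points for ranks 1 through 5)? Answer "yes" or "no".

yes

Anti-plurality — last-place votes: Priya 21, Sven 0, Sofia 41, Rahul 31, Noah 14. Winner: Sven.
Borda — scores: Priya 196, Sven 346, Sofia 163, Rahul 194, Noah 171. Winner: Sven.
The two methods agree.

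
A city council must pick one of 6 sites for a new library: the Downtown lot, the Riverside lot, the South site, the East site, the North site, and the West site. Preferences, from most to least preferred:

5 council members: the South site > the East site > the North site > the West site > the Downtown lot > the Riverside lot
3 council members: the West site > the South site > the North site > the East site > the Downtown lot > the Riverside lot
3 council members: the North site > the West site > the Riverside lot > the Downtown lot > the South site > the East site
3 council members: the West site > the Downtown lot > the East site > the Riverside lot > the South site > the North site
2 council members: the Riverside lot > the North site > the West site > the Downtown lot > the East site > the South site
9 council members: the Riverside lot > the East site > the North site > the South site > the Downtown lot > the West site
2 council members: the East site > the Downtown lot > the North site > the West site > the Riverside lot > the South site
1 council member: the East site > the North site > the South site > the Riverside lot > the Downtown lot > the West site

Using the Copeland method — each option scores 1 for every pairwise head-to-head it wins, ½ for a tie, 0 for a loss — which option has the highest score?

the East site

the Downtown lot: loses to the Riverside lot, the South site, the East site, the North site, and the West site → score 0.
the Riverside lot: beats the Downtown lot and the South site; ties the East site and the North site; loses to the West site → score 3.
the South site: beats the Downtown lot and the West site; loses to the Riverside lot, the East site, and the North site → score 2.
the East site: beats the Downtown lot, the South site, the North site, and the West site; ties the Riverside lot → score 4.5.
the North site: beats the Downtown lot, the South site, and the West site; ties the Riverside lot; loses to the East site → score 3.5.
the West site: beats the Downtown lot and the Riverside lot; loses to the South site, the East site, and the North site → score 2.
the East site has the best pairwise record.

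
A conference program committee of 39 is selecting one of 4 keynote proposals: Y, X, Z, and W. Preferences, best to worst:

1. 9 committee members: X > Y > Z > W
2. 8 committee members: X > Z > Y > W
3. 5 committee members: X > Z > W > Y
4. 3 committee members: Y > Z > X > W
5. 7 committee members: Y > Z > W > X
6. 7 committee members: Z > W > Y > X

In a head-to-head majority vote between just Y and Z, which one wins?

Z

Voters preferring Y to Z: 19; preferring Z to Y: 20.
Z wins the head-to-head.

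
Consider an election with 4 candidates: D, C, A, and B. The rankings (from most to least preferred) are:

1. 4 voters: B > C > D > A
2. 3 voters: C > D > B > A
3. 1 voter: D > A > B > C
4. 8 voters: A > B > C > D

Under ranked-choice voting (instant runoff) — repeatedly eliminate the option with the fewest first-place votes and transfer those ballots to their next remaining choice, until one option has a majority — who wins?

Round 1: D 1, C 3, A 8, B 4. Eliminate D.
Round 2: C 3, A 9, B 4. A has a majority.

A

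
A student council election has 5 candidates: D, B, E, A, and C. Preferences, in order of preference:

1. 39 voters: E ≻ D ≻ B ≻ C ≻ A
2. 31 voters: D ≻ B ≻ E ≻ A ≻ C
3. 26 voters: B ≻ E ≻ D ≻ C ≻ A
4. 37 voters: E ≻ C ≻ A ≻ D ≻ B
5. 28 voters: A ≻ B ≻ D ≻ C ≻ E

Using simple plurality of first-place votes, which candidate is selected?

First-place votes: D 31, B 26, E 76, A 28, C 0.
E has the most first-place votes.

E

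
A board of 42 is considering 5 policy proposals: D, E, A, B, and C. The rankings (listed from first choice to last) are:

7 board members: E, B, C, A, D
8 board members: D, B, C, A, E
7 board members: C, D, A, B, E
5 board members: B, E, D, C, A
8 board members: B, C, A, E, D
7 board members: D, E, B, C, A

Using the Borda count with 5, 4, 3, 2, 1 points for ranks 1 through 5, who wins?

D: 7·1 + 8·5 + 7·4 + 5·3 + 8·1 + 7·5 = 133
E: 7·5 + 8·1 + 7·1 + 5·4 + 8·2 + 7·4 = 114
A: 7·2 + 8·2 + 7·3 + 5·1 + 8·3 + 7·1 = 87
B: 7·4 + 8·4 + 7·2 + 5·5 + 8·5 + 7·3 = 160
C: 7·3 + 8·3 + 7·5 + 5·2 + 8·4 + 7·2 = 136
B has the highest Borda score (160).

B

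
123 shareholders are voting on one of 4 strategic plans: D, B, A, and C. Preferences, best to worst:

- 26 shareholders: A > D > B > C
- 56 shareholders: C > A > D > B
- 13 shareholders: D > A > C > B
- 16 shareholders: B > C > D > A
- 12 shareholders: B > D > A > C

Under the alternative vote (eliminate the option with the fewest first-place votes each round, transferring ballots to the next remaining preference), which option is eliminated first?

D

Round 1: D 13, B 28, A 26, C 56. Eliminate D.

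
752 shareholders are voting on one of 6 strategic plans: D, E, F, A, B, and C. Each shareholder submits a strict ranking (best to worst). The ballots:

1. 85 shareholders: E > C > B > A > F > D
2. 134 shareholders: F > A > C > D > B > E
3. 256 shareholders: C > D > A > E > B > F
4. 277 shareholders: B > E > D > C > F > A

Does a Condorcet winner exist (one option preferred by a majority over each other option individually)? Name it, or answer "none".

C

C vs D: 475–277 for C.
C vs E: 390–362 for C.
C vs F: 618–134 for C.
C vs A: 618–134 for C.
C vs B: 475–277 for C.
C beats every other option head-to-head.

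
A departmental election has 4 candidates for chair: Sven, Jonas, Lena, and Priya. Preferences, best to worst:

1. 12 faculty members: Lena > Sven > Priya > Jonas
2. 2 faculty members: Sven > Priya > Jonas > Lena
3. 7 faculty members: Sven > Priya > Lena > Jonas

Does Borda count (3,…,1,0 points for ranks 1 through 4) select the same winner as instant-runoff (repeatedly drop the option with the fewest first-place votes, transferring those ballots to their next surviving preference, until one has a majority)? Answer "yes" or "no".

no

Borda — scores: Sven 51, Jonas 2, Lena 43, Priya 30. Winner: Sven.
Instant-runoff — R1 Sven 9, Jonas 0, Lena 12, Priya 0 (Lena winner). Winner: Lena.
The two methods disagree.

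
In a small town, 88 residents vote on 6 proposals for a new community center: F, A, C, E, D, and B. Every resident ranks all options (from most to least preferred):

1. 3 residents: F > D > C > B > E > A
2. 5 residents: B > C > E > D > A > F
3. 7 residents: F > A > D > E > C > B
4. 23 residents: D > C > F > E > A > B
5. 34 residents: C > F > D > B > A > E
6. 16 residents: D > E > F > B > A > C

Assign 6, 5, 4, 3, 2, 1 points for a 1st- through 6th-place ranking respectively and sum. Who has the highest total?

D

F: 3·6 + 5·1 + 7·6 + 23·4 + 34·5 + 16·4 = 391
A: 3·1 + 5·2 + 7·5 + 23·2 + 34·2 + 16·2 = 194
C: 3·4 + 5·5 + 7·2 + 23·5 + 34·6 + 16·1 = 386
E: 3·2 + 5·4 + 7·3 + 23·3 + 34·1 + 16·5 = 230
D: 3·5 + 5·3 + 7·4 + 23·6 + 34·4 + 16·6 = 428
B: 3·3 + 5·6 + 7·1 + 23·1 + 34·3 + 16·3 = 219
D has the highest Borda score (428).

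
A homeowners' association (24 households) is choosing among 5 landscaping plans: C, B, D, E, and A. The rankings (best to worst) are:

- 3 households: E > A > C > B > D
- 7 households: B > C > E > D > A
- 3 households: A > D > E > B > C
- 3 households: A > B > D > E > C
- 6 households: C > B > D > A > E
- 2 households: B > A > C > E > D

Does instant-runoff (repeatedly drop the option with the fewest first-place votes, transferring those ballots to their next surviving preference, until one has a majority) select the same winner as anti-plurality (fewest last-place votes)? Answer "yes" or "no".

Instant-runoff — R1 C 6, B 9, D 0, E 3, A 6 (D out); R2 C 6, B 9, E 3, A 6 (E out); R3 C 6, B 9, A 9 (C out); R4 B 15, A 9 (B winner). Winner: B.
Anti-plurality — last-place votes: C 6, B 0, D 5, E 6, A 7. Winner: B.
The two methods agree.

yes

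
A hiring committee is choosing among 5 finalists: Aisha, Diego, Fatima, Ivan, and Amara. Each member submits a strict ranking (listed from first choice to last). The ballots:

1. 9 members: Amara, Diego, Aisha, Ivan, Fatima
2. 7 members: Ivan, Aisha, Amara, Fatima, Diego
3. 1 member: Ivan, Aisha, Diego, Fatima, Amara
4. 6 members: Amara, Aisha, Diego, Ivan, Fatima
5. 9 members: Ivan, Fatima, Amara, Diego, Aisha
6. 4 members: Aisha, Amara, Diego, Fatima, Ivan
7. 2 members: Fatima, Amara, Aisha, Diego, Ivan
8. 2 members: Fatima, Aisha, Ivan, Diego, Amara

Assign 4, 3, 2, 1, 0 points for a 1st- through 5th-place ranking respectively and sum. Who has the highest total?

Amara

Aisha: 9·2 + 7·3 + 1·3 + 6·3 + 9·0 + 4·4 + 2·2 + 2·3 = 86
Diego: 9·3 + 7·0 + 1·2 + 6·2 + 9·1 + 4·2 + 2·1 + 2·1 = 62
Fatima: 9·0 + 7·1 + 1·1 + 6·0 + 9·3 + 4·1 + 2·4 + 2·4 = 55
Ivan: 9·1 + 7·4 + 1·4 + 6·1 + 9·4 + 4·0 + 2·0 + 2·2 = 87
Amara: 9·4 + 7·2 + 1·0 + 6·4 + 9·2 + 4·3 + 2·3 + 2·0 = 110
Amara has the highest Borda score (110).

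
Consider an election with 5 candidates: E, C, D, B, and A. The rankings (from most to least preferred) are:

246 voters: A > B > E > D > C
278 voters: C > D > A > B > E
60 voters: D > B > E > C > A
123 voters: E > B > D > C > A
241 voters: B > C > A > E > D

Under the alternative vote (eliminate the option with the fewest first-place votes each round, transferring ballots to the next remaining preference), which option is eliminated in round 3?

Round 1: E 123, C 278, D 60, B 241, A 246. Eliminate D.
Round 2: E 123, C 278, B 301, A 246. Eliminate E.
Round 3: C 278, B 424, A 246. Eliminate A.

A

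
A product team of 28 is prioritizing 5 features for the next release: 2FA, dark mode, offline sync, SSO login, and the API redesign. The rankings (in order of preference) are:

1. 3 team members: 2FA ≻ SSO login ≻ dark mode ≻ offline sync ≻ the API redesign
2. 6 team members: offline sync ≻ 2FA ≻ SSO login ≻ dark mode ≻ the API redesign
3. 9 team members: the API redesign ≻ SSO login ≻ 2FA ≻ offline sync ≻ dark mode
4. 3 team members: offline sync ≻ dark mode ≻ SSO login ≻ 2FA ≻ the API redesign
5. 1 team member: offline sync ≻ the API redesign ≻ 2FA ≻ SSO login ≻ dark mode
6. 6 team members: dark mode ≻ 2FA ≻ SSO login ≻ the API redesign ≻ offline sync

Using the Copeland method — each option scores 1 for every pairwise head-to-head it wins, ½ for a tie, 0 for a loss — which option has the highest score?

2FA: beats dark mode, offline sync, SSO login, and the API redesign → score 4.
dark mode: beats the API redesign; loses to 2FA, offline sync, and SSO login → score 1.
offline sync: beats dark mode; loses to 2FA, SSO login, and the API redesign → score 1.
SSO login: beats dark mode, offline sync, and the API redesign; loses to 2FA → score 3.
the API redesign: beats offline sync; loses to 2FA, dark mode, and SSO login → score 1.
2FA has the best pairwise record.

2FA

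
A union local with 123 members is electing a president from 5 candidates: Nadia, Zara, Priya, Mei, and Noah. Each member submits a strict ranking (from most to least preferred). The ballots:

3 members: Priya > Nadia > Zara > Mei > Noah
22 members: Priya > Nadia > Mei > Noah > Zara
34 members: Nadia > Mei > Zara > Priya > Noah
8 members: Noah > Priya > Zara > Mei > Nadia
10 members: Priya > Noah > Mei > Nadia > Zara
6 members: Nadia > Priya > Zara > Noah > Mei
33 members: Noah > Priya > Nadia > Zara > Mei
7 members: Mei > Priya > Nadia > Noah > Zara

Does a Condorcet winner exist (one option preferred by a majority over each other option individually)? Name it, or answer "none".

Priya

Priya vs Nadia: 83–40 for Priya.
Priya vs Zara: 89–34 for Priya.
Priya vs Mei: 82–41 for Priya.
Priya vs Noah: 82–41 for Priya.
Priya beats every other option head-to-head.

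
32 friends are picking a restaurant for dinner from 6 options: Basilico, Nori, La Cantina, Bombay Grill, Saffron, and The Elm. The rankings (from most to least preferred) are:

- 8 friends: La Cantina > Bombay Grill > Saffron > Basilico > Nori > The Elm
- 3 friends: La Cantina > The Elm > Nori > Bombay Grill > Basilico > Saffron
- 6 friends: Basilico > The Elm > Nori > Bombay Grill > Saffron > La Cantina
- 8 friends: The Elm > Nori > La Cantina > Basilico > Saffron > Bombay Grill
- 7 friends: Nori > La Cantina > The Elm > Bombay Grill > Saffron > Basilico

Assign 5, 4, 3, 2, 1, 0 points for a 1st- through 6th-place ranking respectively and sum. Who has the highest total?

La Cantina

Basilico: 8·2 + 3·1 + 6·5 + 8·2 + 7·0 = 65
Nori: 8·1 + 3·3 + 6·3 + 8·4 + 7·5 = 102
La Cantina: 8·5 + 3·5 + 6·0 + 8·3 + 7·4 = 107
Bombay Grill: 8·4 + 3·2 + 6·2 + 8·0 + 7·2 = 64
Saffron: 8·3 + 3·0 + 6·1 + 8·1 + 7·1 = 45
The Elm: 8·0 + 3·4 + 6·4 + 8·5 + 7·3 = 97
La Cantina has the highest Borda score (107).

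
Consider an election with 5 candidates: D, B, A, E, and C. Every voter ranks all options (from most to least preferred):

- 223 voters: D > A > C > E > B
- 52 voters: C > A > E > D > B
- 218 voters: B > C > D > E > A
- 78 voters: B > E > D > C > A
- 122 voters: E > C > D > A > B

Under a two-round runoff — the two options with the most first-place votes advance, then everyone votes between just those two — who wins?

Round 1 first-place votes: D 223, B 296, A 0, E 122, C 52.
B and D advance.
Runoff: B is preferred to D by 296 voters; D by 397.
D wins the runoff.

D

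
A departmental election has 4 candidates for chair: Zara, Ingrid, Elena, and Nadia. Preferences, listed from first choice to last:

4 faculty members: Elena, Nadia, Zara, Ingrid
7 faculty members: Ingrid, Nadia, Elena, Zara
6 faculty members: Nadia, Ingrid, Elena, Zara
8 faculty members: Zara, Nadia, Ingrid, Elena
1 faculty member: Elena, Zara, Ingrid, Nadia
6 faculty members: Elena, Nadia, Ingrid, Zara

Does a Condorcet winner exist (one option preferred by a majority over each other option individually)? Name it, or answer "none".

Nadia vs Zara: 23–9 for Nadia.
Nadia vs Ingrid: 24–8 for Nadia.
Nadia vs Elena: 21–11 for Nadia.
Nadia beats every other option head-to-head.

Nadia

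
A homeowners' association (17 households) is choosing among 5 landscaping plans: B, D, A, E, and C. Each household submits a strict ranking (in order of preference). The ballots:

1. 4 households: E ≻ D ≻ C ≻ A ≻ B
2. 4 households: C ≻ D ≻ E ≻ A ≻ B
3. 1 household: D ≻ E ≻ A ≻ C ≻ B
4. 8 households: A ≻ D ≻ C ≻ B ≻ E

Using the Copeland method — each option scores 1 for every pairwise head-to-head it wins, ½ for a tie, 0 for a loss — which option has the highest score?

D

B: loses to D, A, E, and C → score 0.
D: beats B, A, E, and C → score 4.
A: beats B and C; loses to D and E → score 2.
E: beats B and A; loses to D and C → score 2.
C: beats B and E; loses to D and A → score 2.
D has the best pairwise record.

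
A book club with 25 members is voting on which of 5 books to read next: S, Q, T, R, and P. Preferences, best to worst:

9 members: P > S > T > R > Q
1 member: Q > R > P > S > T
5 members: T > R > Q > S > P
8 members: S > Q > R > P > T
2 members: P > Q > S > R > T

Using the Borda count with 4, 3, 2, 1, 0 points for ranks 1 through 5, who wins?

S

S: 9·3 + 1·1 + 5·1 + 8·4 + 2·2 = 69
Q: 9·0 + 1·4 + 5·2 + 8·3 + 2·3 = 44
T: 9·2 + 1·0 + 5·4 + 8·0 + 2·0 = 38
R: 9·1 + 1·3 + 5·3 + 8·2 + 2·1 = 45
P: 9·4 + 1·2 + 5·0 + 8·1 + 2·4 = 54
S has the highest Borda score (69).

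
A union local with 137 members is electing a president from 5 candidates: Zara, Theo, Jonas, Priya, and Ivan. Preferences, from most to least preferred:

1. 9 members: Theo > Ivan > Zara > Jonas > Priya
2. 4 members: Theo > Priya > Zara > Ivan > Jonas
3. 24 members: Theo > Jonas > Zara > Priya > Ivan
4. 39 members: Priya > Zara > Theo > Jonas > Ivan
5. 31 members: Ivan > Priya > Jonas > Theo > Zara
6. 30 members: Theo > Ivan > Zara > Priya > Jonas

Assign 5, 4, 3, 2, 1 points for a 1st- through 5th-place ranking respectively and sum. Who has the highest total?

Theo

Zara: 9·3 + 4·3 + 24·3 + 39·4 + 31·1 + 30·3 = 388
Theo: 9·5 + 4·5 + 24·5 + 39·3 + 31·2 + 30·5 = 514
Jonas: 9·2 + 4·1 + 24·4 + 39·2 + 31·3 + 30·1 = 319
Priya: 9·1 + 4·4 + 24·2 + 39·5 + 31·4 + 30·2 = 452
Ivan: 9·4 + 4·2 + 24·1 + 39·1 + 31·5 + 30·4 = 382
Theo has the highest Borda score (514).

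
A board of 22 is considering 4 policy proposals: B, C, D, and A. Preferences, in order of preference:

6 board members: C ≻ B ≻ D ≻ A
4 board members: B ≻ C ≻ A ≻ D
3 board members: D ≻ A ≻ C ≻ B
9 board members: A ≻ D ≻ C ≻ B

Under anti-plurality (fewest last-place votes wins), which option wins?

C

Last-place votes: B 12, C 0, D 4, A 6.
C is ranked last by the fewest voters, so C wins.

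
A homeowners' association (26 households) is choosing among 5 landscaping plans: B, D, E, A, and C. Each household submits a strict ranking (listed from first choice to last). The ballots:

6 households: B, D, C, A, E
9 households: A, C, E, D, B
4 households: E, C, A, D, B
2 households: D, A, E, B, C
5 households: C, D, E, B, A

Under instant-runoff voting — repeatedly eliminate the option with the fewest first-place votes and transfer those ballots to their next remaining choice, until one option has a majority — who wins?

C

Round 1: B 6, D 2, E 4, A 9, C 5. Eliminate D.
Round 2: B 6, E 4, A 11, C 5. Eliminate E.
Round 3: B 6, A 11, C 9. Eliminate B.
Round 4: A 11, C 15. C has a majority.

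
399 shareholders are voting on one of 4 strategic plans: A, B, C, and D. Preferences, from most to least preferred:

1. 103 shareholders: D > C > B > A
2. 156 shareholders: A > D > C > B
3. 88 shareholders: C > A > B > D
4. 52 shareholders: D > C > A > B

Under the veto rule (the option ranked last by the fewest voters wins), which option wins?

C

Last-place votes: A 103, B 208, C 0, D 88.
C is ranked last by the fewest voters, so C wins.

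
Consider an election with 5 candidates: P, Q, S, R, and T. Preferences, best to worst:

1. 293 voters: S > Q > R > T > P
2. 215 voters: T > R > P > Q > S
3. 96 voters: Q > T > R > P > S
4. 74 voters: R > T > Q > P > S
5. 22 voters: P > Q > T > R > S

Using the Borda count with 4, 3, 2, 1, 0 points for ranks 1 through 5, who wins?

R

P: 293·0 + 215·2 + 96·1 + 74·1 + 22·4 = 688
Q: 293·3 + 215·1 + 96·4 + 74·2 + 22·3 = 1692
S: 293·4 + 215·0 + 96·0 + 74·0 + 22·0 = 1172
R: 293·2 + 215·3 + 96·2 + 74·4 + 22·1 = 1741
T: 293·1 + 215·4 + 96·3 + 74·3 + 22·2 = 1707
R has the highest Borda score (1741).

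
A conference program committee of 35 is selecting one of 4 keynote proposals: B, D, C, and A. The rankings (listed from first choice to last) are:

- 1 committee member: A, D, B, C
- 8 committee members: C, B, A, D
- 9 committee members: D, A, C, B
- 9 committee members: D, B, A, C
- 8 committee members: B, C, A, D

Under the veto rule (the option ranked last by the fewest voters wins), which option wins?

A

Last-place votes: B 9, D 16, C 10, A 0.
A is ranked last by the fewest voters, so A wins.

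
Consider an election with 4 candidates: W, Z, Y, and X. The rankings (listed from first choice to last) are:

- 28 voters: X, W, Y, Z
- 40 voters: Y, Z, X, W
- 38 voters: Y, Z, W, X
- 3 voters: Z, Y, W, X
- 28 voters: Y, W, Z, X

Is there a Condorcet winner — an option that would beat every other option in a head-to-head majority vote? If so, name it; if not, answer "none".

Y vs W: 109–28 for Y.
Y vs Z: 134–3 for Y.
Y vs X: 109–28 for Y.
Y beats every other option head-to-head.

Y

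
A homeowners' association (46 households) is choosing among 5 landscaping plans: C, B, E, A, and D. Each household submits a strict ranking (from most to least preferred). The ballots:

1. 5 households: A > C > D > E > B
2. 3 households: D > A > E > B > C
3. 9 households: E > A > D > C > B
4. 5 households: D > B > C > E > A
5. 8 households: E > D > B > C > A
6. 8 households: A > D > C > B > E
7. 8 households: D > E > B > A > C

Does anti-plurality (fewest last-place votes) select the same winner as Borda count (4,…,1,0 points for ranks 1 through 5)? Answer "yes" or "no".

Anti-plurality — last-place votes: C 11, B 14, E 8, A 13, D 0. Winner: D.
Borda — scores: C 58, B 58, E 108, A 96, D 140. Winner: D.
The two methods agree.

yes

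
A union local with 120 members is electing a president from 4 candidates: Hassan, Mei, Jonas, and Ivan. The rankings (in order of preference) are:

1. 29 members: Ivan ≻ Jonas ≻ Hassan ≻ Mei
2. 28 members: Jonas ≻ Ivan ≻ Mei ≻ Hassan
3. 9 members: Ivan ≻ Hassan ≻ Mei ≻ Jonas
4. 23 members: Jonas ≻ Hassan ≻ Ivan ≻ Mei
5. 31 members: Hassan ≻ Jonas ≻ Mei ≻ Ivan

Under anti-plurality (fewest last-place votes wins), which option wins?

Jonas

Last-place votes: Hassan 28, Mei 52, Jonas 9, Ivan 31.
Jonas is ranked last by the fewest voters, so Jonas wins.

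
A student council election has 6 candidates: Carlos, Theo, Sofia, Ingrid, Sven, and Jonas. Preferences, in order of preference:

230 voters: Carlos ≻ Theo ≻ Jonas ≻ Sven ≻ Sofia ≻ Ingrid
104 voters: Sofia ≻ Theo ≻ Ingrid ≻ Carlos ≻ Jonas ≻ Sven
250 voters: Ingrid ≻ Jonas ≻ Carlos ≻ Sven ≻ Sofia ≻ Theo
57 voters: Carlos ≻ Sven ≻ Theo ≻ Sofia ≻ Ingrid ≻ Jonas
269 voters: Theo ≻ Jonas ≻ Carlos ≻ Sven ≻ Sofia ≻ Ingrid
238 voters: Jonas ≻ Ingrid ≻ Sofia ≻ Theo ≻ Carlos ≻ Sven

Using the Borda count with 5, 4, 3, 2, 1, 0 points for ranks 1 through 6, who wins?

Jonas

Carlos: 230·5 + 104·2 + 250·3 + 57·5 + 269·3 + 238·1 = 3438
Theo: 230·4 + 104·4 + 250·0 + 57·3 + 269·5 + 238·2 = 3328
Sofia: 230·1 + 104·5 + 250·1 + 57·2 + 269·1 + 238·3 = 2097
Ingrid: 230·0 + 104·3 + 250·5 + 57·1 + 269·0 + 238·4 = 2571
Sven: 230·2 + 104·0 + 250·2 + 57·4 + 269·2 + 238·0 = 1726
Jonas: 230·3 + 104·1 + 250·4 + 57·0 + 269·4 + 238·5 = 4060
Jonas has the highest Borda score (4060).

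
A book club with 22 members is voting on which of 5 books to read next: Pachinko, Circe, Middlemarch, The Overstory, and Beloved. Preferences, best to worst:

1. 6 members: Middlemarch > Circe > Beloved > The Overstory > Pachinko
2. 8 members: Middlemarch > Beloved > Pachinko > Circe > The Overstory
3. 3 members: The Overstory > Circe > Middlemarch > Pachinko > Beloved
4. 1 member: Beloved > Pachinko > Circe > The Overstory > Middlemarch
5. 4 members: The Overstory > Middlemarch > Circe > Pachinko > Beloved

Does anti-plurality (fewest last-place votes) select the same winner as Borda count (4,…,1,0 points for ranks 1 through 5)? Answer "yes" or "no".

Anti-plurality — last-place votes: Pachinko 6, Circe 0, Middlemarch 1, The Overstory 8, Beloved 7. Winner: Circe.
Borda — scores: Pachinko 26, Circe 45, Middlemarch 74, The Overstory 35, Beloved 40. Winner: Middlemarch.
The two methods disagree.

no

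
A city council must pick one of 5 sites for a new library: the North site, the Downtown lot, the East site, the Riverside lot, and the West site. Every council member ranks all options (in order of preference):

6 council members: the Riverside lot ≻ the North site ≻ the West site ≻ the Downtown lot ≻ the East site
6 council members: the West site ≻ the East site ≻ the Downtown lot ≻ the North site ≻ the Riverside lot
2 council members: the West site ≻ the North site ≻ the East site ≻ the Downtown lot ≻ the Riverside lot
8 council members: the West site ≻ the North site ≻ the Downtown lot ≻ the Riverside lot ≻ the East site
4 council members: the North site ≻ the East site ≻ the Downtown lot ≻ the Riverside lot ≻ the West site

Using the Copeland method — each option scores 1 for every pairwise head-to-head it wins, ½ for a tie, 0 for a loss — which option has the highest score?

the North site: beats the Downtown lot, the East site, and the Riverside lot; loses to the West site → score 3.
the Downtown lot: beats the East site and the Riverside lot; loses to the North site and the West site → score 2.
the East site: loses to the North site, the Downtown lot, the Riverside lot, and the West site → score 0.
the Riverside lot: beats the East site; loses to the North site, the Downtown lot, and the West site → score 1.
the West site: beats the North site, the Downtown lot, the East site, and the Riverside lot → score 4.
the West site has the best pairwise record.

the West site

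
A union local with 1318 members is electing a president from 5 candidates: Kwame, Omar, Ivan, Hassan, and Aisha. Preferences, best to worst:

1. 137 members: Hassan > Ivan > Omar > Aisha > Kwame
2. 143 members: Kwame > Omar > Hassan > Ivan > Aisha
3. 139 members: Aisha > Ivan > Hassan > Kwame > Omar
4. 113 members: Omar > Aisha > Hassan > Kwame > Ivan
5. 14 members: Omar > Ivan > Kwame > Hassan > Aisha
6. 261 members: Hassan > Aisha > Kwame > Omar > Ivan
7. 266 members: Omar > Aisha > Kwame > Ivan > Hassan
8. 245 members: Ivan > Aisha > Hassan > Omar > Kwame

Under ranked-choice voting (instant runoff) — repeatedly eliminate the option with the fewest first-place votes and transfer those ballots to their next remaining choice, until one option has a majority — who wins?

Round 1: Kwame 143, Omar 393, Ivan 245, Hassan 398, Aisha 139. Eliminate Aisha.
Round 2: Kwame 143, Omar 393, Ivan 384, Hassan 398. Eliminate Kwame.
Round 3: Omar 536, Ivan 384, Hassan 398. Eliminate Ivan.
Round 4: Omar 536, Hassan 782. Hassan has a majority.

Hassan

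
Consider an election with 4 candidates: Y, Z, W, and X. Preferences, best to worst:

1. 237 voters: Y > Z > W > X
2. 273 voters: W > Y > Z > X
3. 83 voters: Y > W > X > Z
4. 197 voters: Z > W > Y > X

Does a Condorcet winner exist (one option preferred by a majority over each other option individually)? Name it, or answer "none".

Checking pairwise contests:
W beats Y 470–320.
Y beats Z 593–197.
Z beats W 434–356.
Y beats X 790–0.
Every option loses at least one head-to-head, so there is no Condorcet winner.

none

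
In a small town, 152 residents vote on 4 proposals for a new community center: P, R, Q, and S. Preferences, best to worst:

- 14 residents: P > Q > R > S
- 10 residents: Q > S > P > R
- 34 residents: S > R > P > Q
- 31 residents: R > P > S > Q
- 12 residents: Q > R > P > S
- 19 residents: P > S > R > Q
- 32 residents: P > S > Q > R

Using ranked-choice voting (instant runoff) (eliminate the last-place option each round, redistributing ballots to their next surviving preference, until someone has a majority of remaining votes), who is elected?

P

Round 1: P 65, R 31, Q 22, S 34. Eliminate Q.
Round 2: P 65, R 43, S 44. Eliminate R.
Round 3: P 108, S 44. P has a majority.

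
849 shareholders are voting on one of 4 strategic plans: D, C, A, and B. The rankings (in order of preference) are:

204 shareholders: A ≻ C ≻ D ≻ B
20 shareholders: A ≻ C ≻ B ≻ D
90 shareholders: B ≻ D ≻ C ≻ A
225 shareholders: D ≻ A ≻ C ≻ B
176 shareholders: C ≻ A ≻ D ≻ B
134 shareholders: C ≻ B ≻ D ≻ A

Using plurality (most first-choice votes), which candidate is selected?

C

First-place votes: D 225, C 310, A 224, B 90.
C has the most first-place votes.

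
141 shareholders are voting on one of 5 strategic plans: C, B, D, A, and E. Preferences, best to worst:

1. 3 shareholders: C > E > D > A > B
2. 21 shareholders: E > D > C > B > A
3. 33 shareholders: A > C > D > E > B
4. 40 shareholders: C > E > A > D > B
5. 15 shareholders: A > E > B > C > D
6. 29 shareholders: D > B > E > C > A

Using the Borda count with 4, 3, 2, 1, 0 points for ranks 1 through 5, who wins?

C: 3·4 + 21·2 + 33·3 + 40·4 + 15·1 + 29·1 = 357
B: 3·0 + 21·1 + 33·0 + 40·0 + 15·2 + 29·3 = 138
D: 3·2 + 21·3 + 33·2 + 40·1 + 15·0 + 29·4 = 291
A: 3·1 + 21·0 + 33·4 + 40·2 + 15·4 + 29·0 = 275
E: 3·3 + 21·4 + 33·1 + 40·3 + 15·3 + 29·2 = 349
C has the highest Borda score (357).

C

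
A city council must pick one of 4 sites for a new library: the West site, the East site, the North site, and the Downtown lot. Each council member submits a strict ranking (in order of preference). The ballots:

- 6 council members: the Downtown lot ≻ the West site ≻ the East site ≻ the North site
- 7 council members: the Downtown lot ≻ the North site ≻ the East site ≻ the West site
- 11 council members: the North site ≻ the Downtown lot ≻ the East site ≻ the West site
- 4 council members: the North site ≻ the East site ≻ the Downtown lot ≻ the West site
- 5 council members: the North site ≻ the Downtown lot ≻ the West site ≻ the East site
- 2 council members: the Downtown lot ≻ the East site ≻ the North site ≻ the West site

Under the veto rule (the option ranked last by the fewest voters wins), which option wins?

Last-place votes: the West site 24, the East site 5, the North site 6, the Downtown lot 0.
the Downtown lot is ranked last by the fewest voters, so the Downtown lot wins.

the Downtown lot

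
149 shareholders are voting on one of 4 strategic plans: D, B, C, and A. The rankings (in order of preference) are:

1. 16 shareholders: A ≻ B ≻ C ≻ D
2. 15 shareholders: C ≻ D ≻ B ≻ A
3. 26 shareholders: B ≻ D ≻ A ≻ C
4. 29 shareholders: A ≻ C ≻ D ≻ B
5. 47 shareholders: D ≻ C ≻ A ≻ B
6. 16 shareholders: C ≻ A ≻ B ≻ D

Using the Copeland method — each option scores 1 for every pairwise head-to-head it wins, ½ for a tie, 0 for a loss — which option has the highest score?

C

D: beats B and A; loses to C → score 2.
B: loses to D, C, and A → score 0.
C: beats D, B, and A → score 3.
A: beats B; loses to D and C → score 1.
C has the best pairwise record.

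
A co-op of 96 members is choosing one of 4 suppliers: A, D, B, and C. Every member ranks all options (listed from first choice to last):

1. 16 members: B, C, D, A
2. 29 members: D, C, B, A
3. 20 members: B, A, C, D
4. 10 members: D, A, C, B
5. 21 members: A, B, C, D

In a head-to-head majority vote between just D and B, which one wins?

Voters preferring D to B: 39; preferring B to D: 57.
B wins the head-to-head.

B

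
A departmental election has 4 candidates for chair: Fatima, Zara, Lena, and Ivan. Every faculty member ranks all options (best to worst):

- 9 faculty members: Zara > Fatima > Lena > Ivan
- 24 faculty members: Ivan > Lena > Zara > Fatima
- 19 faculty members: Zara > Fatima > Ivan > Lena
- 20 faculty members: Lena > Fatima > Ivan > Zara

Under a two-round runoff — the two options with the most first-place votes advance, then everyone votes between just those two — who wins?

Ivan

Round 1 first-place votes: Fatima 0, Zara 28, Lena 20, Ivan 24.
Zara and Ivan advance.
Runoff: Zara is preferred to Ivan by 28 voters; Ivan by 44.
Ivan wins the runoff.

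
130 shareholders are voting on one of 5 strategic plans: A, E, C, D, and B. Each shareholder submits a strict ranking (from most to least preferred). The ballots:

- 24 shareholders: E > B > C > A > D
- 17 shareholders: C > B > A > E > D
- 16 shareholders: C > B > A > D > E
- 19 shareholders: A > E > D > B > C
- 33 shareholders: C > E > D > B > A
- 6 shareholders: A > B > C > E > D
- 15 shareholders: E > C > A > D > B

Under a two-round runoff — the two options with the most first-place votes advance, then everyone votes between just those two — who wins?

Round 1 first-place votes: A 25, E 39, C 66, D 0, B 0.
C and E advance.
Runoff: C is preferred to E by 72 voters; E by 58.
C wins the runoff.

C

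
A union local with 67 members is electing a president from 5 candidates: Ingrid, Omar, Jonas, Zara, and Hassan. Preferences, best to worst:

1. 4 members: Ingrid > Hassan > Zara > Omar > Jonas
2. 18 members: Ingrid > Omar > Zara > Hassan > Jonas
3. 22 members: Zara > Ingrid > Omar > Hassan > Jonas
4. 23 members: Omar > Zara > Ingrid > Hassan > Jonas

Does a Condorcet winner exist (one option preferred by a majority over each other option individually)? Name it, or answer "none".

none

Checking pairwise contests:
Zara beats Ingrid 45–22.
Ingrid beats Omar 44–23.
Ingrid beats Jonas 67–0.
Omar beats Zara 41–26.
Ingrid beats Hassan 67–0.
Every option loses at least one head-to-head, so there is no Condorcet winner.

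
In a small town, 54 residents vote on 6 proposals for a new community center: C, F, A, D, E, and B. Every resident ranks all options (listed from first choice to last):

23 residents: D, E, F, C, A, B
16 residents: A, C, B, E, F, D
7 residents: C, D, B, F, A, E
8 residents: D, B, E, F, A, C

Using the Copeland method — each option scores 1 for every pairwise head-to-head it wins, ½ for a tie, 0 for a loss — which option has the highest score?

D

C: beats A and B; loses to F, D, and E → score 2.
F: beats C and A; loses to D, E, and B → score 2.
A: beats B; loses to C, F, D, and E → score 1.
D: beats C, F, A, E, and B → score 5.
E: beats C, F, and A; loses to D and B → score 3.
B: beats F and E; loses to C, A, and D → score 2.
D has the best pairwise record.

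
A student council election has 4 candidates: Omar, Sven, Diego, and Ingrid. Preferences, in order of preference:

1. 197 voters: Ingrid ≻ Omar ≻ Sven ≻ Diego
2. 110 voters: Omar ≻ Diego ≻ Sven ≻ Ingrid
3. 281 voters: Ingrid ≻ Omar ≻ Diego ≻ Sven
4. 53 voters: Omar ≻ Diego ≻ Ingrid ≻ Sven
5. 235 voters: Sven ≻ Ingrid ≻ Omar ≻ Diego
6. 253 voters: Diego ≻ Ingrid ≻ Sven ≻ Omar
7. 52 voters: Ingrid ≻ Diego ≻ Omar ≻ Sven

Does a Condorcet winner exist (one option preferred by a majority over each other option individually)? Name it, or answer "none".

Ingrid

Ingrid vs Omar: 1018–163 for Ingrid.
Ingrid vs Sven: 836–345 for Ingrid.
Ingrid vs Diego: 765–416 for Ingrid.
Ingrid beats every other option head-to-head.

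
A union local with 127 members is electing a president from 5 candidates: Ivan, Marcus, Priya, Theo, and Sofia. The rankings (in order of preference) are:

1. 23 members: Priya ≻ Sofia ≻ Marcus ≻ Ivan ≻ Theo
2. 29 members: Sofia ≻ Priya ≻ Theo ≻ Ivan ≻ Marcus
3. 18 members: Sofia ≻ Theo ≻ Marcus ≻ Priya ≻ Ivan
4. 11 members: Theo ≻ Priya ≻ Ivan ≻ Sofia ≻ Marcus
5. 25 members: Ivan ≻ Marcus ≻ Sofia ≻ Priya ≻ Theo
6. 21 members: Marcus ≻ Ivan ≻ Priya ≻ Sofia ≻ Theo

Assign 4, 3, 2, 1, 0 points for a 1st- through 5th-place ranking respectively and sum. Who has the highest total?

Ivan: 23·1 + 29·1 + 18·0 + 11·2 + 25·4 + 21·3 = 237
Marcus: 23·2 + 29·0 + 18·2 + 11·0 + 25·3 + 21·4 = 241
Priya: 23·4 + 29·3 + 18·1 + 11·3 + 25·1 + 21·2 = 297
Theo: 23·0 + 29·2 + 18·3 + 11·4 + 25·0 + 21·0 = 156
Sofia: 23·3 + 29·4 + 18·4 + 11·1 + 25·2 + 21·1 = 339
Sofia has the highest Borda score (339).

Sofia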